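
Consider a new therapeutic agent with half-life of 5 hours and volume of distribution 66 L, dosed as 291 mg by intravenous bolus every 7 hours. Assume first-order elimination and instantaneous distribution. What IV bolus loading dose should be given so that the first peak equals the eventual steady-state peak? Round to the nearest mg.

469 mg

f = (1/2)^(7/5) ≈ 0.378929; accumulation ratio R = 1/(1−f) ≈ 1.61012.
Loading dose to hit Cmax,ss on first dose: D_load = D_maint·R ≈ 291 × 1.61012 ≈ 468.54 mg.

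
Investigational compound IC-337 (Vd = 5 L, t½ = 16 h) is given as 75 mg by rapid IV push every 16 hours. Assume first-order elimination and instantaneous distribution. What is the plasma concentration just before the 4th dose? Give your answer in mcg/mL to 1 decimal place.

13.1 mcg/mL

f = (1/2)^(τ/t½) = (1/2)^(16/16) ≈ 0.5000.
C₀ = D/Vd = 75/5 ≈ 15.000 mcg/mL.
Before the 4th dose, 3 doses have been given. Superposition: Cmin = C₀·(f + f² + … + f^3).
≈ 15.000 × (0.5000 + 0.2500 + 0.1250) ≈ 15.000 × 0.8750 ≈ 13.125 mcg/mL.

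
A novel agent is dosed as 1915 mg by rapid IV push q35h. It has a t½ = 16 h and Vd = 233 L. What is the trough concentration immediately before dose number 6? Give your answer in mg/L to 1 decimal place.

2.3 mg/L

f = (1/2)^(τ/t½) = (1/2)^(35/16) ≈ 0.2195.
C₀ = D/Vd = 1915/233 ≈ 8.219 mg/L.
Before the 6th dose, 5 doses have been given. Superposition: Cmin = C₀·(f + f² + … + f^5).
≈ 8.219 × (0.2195 + 0.0482 + 0.0106 + 0.0023 + 0.0005) ≈ 8.219 × 0.2811 ≈ 2.310 mg/L.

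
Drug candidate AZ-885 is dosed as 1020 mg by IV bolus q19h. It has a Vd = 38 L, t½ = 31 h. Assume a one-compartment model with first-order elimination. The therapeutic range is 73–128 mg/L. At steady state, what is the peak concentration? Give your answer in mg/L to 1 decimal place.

77.6 mg/L

Over one 19-h interval, 19/31 ≈ 0.6129 half-lives elapse, leaving f ≈ 0.6539 of each dose.
At steady state, accumulation factor R = 1/(1 − e^(−kτ)) ≈ 2.8893.
Each bolus raises the concentration by D/Vd = 1020/38 ≈ 26.842 mg/L.
Steady-state peak Cmax,ss = C₀·R ≈ 26.842 × 2.8893 ≈ 77.555 mg/L.
Peak 77.6 mg/L vs MTC 128 mg/L: below toxic threshold.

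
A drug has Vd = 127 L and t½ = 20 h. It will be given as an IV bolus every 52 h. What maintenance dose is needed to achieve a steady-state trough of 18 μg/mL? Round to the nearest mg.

11574 mg

τ/t½ = 52/20 ≈ 2.6, so f = (1/2)^(52/20) ≈ 0.164938.
Cmin,ss = (D/Vd)·f/(1−f), so D = Cmin,ss·Vd·(1−f)/f.
D = 18 × 127 × (1−f)/f ≈ 18 × 127 × 5.06288 ≈ 11573.74 mg.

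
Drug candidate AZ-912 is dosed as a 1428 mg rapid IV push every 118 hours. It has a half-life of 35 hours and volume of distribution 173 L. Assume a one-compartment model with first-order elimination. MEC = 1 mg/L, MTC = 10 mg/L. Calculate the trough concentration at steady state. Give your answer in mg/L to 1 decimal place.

0.9 mg/L

k = ln2/t½ = ln2/35 ≈ 0.019804 h⁻¹; fraction remaining f = e^(−kτ) = e^(−0.019804×118) ≈ 0.0966.
At steady state, accumulation factor R = 1/(1 − e^(−kτ)) ≈ 1.1069.
Each bolus raises the concentration by D/Vd = 1428/173 ≈ 8.254 mg/L.
Cmax,ss = C₀/(1 − f) ≈ 8.254/0.9034 ≈ 9.137 mg/L.
One interval later, Cmin,ss = Cmax,ss·e^(−kτ) ≈ 9.137 × 0.0966 ≈ 0.883 mg/L.
Trough 0.9 mg/L vs MEC 1 mg/L: subtherapeutic.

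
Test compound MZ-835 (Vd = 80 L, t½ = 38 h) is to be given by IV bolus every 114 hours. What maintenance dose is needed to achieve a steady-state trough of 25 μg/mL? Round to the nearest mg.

τ/t½ = 114/38 ≈ 3, so f = (1/2)^(114/38) ≈ 0.125000.
Cmin,ss = (D/Vd)·f/(1−f), so D = Cmin,ss·Vd·(1−f)/f.
D = 25 × 80 × (1−f)/f ≈ 25 × 80 × 7.00000 ≈ 14000.00 mg.

14000 mg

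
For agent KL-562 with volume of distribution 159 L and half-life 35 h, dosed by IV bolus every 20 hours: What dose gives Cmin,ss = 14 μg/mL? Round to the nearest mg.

1082 mg

τ/t½ = 20/35 ≈ 0.57143, so f = (1/2)^(20/35) ≈ 0.672950.
Cmin,ss = (D/Vd)·f/(1−f), so D = Cmin,ss·Vd·(1−f)/f.
D = 14 × 159 × (1−f)/f ≈ 14 × 159 × 0.48599 ≈ 1081.81 mg.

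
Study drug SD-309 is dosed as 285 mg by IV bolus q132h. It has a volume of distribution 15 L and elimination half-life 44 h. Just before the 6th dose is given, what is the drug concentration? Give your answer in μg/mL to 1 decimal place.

f = (1/2)^(τ/t½) = (1/2)^(132/44) ≈ 0.1250.
C₀ = D/Vd = 285/15 ≈ 19.000 μg/mL.
Before the 6th dose, 5 doses have been given. Superposition: Cmin = C₀·(f + f² + … + f^5).
≈ 19.000 × (0.1250 + 0.0156 + 0.0020 + 0.0002 + 0.0000) ≈ 19.000 × 0.1428 ≈ 2.713 μg/mL.

2.7 μg/mL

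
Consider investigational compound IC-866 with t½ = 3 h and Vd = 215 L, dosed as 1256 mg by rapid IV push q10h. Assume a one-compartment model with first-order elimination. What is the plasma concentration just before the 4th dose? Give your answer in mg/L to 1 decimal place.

0.6 mg/L

f = (1/2)^(τ/t½) = (1/2)^(10/3) ≈ 0.0992.
C₀ = D/Vd = 1256/215 ≈ 5.842 mg/L.
Before the 4th dose, 3 doses have been given. Superposition: Cmin = C₀·(f + f² + … + f^3).
≈ 5.842 × (0.0992 + 0.0098 + 0.0010) ≈ 5.842 × 0.1100 ≈ 0.643 mg/L.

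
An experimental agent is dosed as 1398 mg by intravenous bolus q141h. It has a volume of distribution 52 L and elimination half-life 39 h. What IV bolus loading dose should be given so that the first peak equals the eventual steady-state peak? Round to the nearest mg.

1522 mg

f = (1/2)^(141/39) ≈ 0.081594; accumulation ratio R = 1/(1−f) ≈ 1.08884.
Loading dose to hit Cmax,ss on first dose: D_load = D_maint·R ≈ 1398 × 1.08884 ≈ 1522.20 mg.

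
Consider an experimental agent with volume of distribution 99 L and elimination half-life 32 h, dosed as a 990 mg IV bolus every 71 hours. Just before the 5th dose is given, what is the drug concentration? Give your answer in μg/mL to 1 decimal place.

f = (1/2)^(τ/t½) = (1/2)^(71/32) ≈ 0.2148.
C₀ = D/Vd = 990/99 ≈ 10.000 μg/mL.
Before the 5th dose, 4 doses have been given. Superposition: Cmin = C₀·(f + f² + … + f^4).
≈ 10.000 × (0.2148 + 0.0461 + 0.0099 + 0.0021) ≈ 10.000 × 0.2729 ≈ 2.729 μg/mL.

2.7 μg/mL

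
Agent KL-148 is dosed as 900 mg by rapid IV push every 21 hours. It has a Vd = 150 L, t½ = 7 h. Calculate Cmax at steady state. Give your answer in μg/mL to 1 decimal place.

The dosing interval is 3 half-lives, so f = 2^(−3) = 0.125.
At steady state, R = 1/(1 − 0.125) = 8/7.
Single-dose peak C₀ = D/Vd = 900/150 = 6 μg/mL.
Steady-state peak Cmax,ss = C₀·R = 6 × 8/7 ≈ 6.857 μg/mL.

6.9 μg/mL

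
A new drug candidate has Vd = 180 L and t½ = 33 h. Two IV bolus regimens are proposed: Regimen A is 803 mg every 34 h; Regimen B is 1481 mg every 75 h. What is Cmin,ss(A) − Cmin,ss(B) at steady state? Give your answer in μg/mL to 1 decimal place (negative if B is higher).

Regimen A: f = (1/2)^(34/33) ≈ 0.4896; Cmin,ss = (803/180)·f/(1−f) ≈ 4.279 μg/mL.
Regimen B: f = (1/2)^(75/33) ≈ 0.2069; Cmin,ss = (1481/180)·f/(1−f) ≈ 2.146 μg/mL.
Difference ≈ 4.279 − 2.146 ≈ 2.133 μg/mL.

2.1 μg/mL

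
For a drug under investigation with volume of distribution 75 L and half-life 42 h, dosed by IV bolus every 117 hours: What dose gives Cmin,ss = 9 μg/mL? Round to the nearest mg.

τ/t½ = 117/42 ≈ 2.7857, so f = (1/2)^(117/42) ≈ 0.145016.
Cmin,ss = (D/Vd)·f/(1−f), so D = Cmin,ss·Vd·(1−f)/f.
D = 9 × 75 × (1−f)/f ≈ 9 × 75 × 5.89579 ≈ 3979.66 mg.

3980 mg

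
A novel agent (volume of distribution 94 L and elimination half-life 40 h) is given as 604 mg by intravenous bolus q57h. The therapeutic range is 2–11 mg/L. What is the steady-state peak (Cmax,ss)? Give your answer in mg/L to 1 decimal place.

10.2 mg/L

k = ln2/t½ = ln2/40 ≈ 0.017329 h⁻¹; fraction remaining f = e^(−kτ) = e^(−0.017329×57) ≈ 0.3724.
At steady state, accumulation factor R = 1/(1 − e^(−kτ)) ≈ 1.5934.
Single-dose peak C₀ = D/Vd = 604/94 ≈ 6.426 mg/L.
Steady-state peak Cmax,ss = C₀·R ≈ 6.426 × 1.5934 ≈ 10.239 mg/L.
Peak 10.2 mg/L vs MTC 11 mg/L: below toxic threshold.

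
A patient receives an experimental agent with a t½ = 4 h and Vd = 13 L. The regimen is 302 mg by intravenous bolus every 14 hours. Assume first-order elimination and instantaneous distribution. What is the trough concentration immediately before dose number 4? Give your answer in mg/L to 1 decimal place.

2.3 mg/L

f = (1/2)^(τ/t½) = (1/2)^(14/4) ≈ 0.0884.
C₀ = D/Vd = 302/13 ≈ 23.231 mg/L.
Before the 4th dose, 3 doses have been given. Superposition: Cmin = C₀·(f + f² + … + f^3).
≈ 23.231 × (0.0884 + 0.0078 + 0.0007) ≈ 23.231 × 0.0969 ≈ 2.251 mg/L.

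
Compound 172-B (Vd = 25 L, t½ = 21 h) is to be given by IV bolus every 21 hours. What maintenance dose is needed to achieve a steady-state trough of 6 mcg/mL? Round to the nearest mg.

τ/t½ = 21/21 ≈ 1, so f = (1/2)^(21/21) ≈ 0.500000.
Cmin,ss = (D/Vd)·f/(1−f), so D = Cmin,ss·Vd·(1−f)/f.
D = 6 × 25 × (1−f)/f ≈ 6 × 25 × 1.00000 ≈ 150.00 mg.

150 mg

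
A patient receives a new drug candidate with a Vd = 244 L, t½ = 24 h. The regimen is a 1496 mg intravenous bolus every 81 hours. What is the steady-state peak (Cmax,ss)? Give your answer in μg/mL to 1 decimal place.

6.8 μg/mL

Over one 81-h interval, 81/24 ≈ 3.375 half-lives elapse, leaving f ≈ 0.0964 of each dose.
At steady state, accumulation factor R = 1/(1 − e^(−kτ)) ≈ 1.1067.
Single-dose peak C₀ = D/Vd = 1496/244 ≈ 6.131 μg/mL.
Steady-state peak Cmax,ss = C₀·R ≈ 6.131 × 1.1067 ≈ 6.785 μg/mL.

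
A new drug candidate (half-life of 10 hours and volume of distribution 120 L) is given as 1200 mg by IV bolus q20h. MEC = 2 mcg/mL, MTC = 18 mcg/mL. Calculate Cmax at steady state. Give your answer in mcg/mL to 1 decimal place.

13.3 mcg/mL

The dosing interval is 2 half-lives, so f = 2^(−2) = 0.25.
At steady state, R = 1/(1 − 0.25) = 4/3.
Single-dose peak C₀ = D/Vd = 1200/120 = 10 mcg/mL.
Steady-state peak Cmax,ss = C₀·R = 10 × 4/3 ≈ 13.333 mcg/mL.
Peak 13.3 mcg/mL vs MTC 18 mcg/mL: below toxic threshold.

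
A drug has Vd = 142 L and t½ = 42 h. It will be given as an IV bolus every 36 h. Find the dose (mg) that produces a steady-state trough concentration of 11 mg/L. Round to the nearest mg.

τ/t½ = 36/42 ≈ 0.85714, so f = (1/2)^(36/42) ≈ 0.552045.
Cmin,ss = (D/Vd)·f/(1−f), so D = Cmin,ss·Vd·(1−f)/f.
D = 11 × 142 × (1−f)/f ≈ 11 × 142 × 0.81145 ≈ 1267.48 mg.

1267 mg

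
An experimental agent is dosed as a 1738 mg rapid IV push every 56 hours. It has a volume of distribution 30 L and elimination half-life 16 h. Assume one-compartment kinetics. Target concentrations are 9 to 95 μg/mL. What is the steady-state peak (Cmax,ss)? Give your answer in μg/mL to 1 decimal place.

k = ln2/t½ = ln2/16 ≈ 0.043322 h⁻¹; fraction remaining f = e^(−kτ) = e^(−0.043322×56) ≈ 0.0884.
Accumulation ratio R = 1/(1 − f) ≈ 1/0.9116 ≈ 1.0970.
Single-dose peak C₀ = D/Vd = 1738/30 ≈ 57.933 μg/mL.
Steady-state peak Cmax,ss = C₀·R ≈ 57.933 × 1.0970 ≈ 63.553 μg/mL.
Peak 63.6 μg/mL vs MTC 95 μg/mL: below toxic threshold.

63.6 μg/mL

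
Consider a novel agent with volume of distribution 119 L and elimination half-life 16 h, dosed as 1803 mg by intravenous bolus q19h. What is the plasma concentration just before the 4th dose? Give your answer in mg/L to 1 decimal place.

10.9 mg/L

f = (1/2)^(τ/t½) = (1/2)^(19/16) ≈ 0.4391.
C₀ = D/Vd = 1803/119 ≈ 15.151 mg/L.
Before the 4th dose, 3 doses have been given. Superposition: Cmin = C₀·(f + f² + … + f^3).
≈ 15.151 × (0.4391 + 0.1928 + 0.0847) ≈ 15.151 × 0.7166 ≈ 10.857 mg/L.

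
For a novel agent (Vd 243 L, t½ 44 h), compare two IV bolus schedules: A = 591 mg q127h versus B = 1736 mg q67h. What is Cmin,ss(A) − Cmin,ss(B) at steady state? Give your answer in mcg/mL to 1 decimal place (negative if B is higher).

Regimen A: f = (1/2)^(127/44) ≈ 0.1352; Cmin,ss = (591/243)·f/(1−f) ≈ 0.380 mcg/mL.
Regimen B: f = (1/2)^(67/44) ≈ 0.3480; Cmin,ss = (1736/243)·f/(1−f) ≈ 3.813 mcg/mL.
Difference ≈ 0.380 − 3.813 ≈ -3.433 mcg/mL.

-3.4 mcg/mL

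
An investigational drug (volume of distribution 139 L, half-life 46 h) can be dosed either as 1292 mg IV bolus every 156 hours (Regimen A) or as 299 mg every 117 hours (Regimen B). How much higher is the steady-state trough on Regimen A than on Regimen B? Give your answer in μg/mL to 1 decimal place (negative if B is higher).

Regimen A: f = (1/2)^(156/46) ≈ 0.0953; Cmin,ss = (1292/139)·f/(1−f) ≈ 0.979 μg/mL.
Regimen B: f = (1/2)^(117/46) ≈ 0.1715; Cmin,ss = (299/139)·f/(1−f) ≈ 0.445 μg/mL.
Difference ≈ 0.979 − 0.445 ≈ 0.534 μg/mL.

0.5 μg/mL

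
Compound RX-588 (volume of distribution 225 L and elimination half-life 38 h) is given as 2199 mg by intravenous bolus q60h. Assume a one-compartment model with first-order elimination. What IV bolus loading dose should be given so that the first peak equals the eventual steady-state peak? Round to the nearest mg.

f = (1/2)^(60/38) ≈ 0.334726; accumulation ratio R = 1/(1−f) ≈ 1.50314.
Loading dose to hit Cmax,ss on first dose: D_load = D_maint·R ≈ 2199 × 1.50314 ≈ 3305.40 mg.

3305 mg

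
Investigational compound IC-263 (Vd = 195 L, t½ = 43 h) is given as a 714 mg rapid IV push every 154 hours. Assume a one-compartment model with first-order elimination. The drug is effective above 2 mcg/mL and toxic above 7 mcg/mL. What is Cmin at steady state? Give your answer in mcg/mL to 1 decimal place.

τ/t½ = 154/43 ≈ 3.5814, so fraction remaining f = (1/2)^(154/43) ≈ 0.0835.
Accumulation ratio R = 1/(1 − f) ≈ 1/0.9165 ≈ 1.0911.
Single-dose peak C₀ = D/Vd = 714/195 ≈ 3.662 mcg/mL.
Cmax,ss = C₀/(1 − f) ≈ 3.662/0.9165 ≈ 3.996 mcg/mL.
One interval later, Cmin,ss = Cmax,ss·e^(−kτ) ≈ 3.996 × 0.0835 ≈ 0.334 mcg/mL.
Trough 0.3 mcg/mL vs MEC 2 mcg/mL: subtherapeutic.

0.3 mcg/mL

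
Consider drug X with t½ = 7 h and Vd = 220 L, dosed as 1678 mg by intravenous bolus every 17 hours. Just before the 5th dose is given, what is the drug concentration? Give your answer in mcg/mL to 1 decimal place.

1.7 mcg/mL

f = (1/2)^(τ/t½) = (1/2)^(17/7) ≈ 0.1857.
C₀ = D/Vd = 1678/220 ≈ 7.627 mcg/mL.
Before the 5th dose, 4 doses have been given. Superposition: Cmin = C₀·(f + f² + … + f^4).
≈ 7.627 × (0.1857 + 0.0345 + 0.0064 + 0.0012) ≈ 7.627 × 0.2278 ≈ 1.737 mcg/mL.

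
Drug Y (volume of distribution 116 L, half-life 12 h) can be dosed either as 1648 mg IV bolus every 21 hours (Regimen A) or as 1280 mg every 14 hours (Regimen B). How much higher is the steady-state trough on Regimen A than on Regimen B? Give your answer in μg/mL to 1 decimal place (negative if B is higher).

-2.9 μg/mL

Regimen A: f = (1/2)^(21/12) ≈ 0.2973; Cmin,ss = (1648/116)·f/(1−f) ≈ 6.011 μg/mL.
Regimen B: f = (1/2)^(14/12) ≈ 0.4454; Cmin,ss = (1280/116)·f/(1−f) ≈ 8.862 μg/mL.
Difference ≈ 6.011 − 8.862 ≈ -2.851 μg/mL.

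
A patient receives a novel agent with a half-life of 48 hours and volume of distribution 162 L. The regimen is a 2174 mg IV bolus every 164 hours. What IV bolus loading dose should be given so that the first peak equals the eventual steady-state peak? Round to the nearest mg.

2399 mg

f = (1/2)^(164/48) ≈ 0.093644; accumulation ratio R = 1/(1−f) ≈ 1.10332.
Loading dose to hit Cmax,ss on first dose: D_load = D_maint·R ≈ 2174 × 1.10332 ≈ 2398.62 mg.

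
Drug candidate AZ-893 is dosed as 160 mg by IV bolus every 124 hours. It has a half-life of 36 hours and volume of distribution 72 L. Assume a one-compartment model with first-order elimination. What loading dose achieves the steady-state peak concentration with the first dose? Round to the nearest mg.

f = (1/2)^(124/36) ≈ 0.091858; accumulation ratio R = 1/(1−f) ≈ 1.10115.
Loading dose to hit Cmax,ss on first dose: D_load = D_maint·R ≈ 160 × 1.10115 ≈ 176.18 mg.

176 mg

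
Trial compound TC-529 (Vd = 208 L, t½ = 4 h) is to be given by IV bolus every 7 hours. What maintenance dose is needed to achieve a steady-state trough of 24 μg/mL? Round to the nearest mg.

11799 mg

τ/t½ = 7/4 ≈ 1.75, so f = (1/2)^(7/4) ≈ 0.297302.
Cmin,ss = (D/Vd)·f/(1−f), so D = Cmin,ss·Vd·(1−f)/f.
D = 24 × 208 × (1−f)/f ≈ 24 × 208 × 2.36358 ≈ 11798.99 mg.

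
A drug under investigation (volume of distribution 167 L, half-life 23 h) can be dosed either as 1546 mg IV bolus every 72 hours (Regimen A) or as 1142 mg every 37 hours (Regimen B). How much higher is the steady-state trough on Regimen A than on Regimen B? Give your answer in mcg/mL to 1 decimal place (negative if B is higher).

Regimen A: f = (1/2)^(72/23) ≈ 0.1142; Cmin,ss = (1546/167)·f/(1−f) ≈ 1.194 mcg/mL.
Regimen B: f = (1/2)^(37/23) ≈ 0.3279; Cmin,ss = (1142/167)·f/(1−f) ≈ 3.336 mcg/mL.
Difference ≈ 1.194 − 3.336 ≈ -2.142 mcg/mL.

-2.1 mcg/mL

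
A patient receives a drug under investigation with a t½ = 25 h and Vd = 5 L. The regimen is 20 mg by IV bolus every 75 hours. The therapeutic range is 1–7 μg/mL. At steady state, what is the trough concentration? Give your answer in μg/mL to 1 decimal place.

τ = 75 h = 3 half-lives, so f = (1/2)^3 = 0.125.
Accumulation ratio R = 1/(1 − f) = 1/0.875 = 8/7.
Single-dose peak C₀ = D/Vd = 20/5 = 4 μg/mL.
Steady-state peak Cmax,ss = C₀·R = 4 × 8/7 ≈ 4.571 μg/mL.
Steady-state trough Cmin,ss = Cmax,ss·f ≈ 4.571 × 0.125 ≈ 0.571 μg/mL.
Trough 0.6 μg/mL vs MEC 1 μg/mL: subtherapeutic.

0.6 μg/mL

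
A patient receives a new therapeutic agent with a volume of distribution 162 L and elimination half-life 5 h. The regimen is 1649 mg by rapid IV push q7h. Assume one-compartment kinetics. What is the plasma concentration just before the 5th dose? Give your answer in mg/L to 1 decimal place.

f = (1/2)^(τ/t½) = (1/2)^(7/5) ≈ 0.3789.
C₀ = D/Vd = 1649/162 ≈ 10.179 mg/L.
Before the 5th dose, 4 doses have been given. Superposition: Cmin = C₀·(f + f² + … + f^4).
≈ 10.179 × (0.3789 + 0.1436 + 0.0544 + 0.0206) ≈ 10.179 × 0.5975 ≈ 6.082 mg/L.

6.1 mg/L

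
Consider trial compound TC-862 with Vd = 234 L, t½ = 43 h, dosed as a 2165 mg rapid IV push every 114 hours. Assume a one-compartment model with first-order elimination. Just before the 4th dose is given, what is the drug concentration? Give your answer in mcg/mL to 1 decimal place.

f = (1/2)^(τ/t½) = (1/2)^(114/43) ≈ 0.1592.
C₀ = D/Vd = 2165/234 ≈ 9.252 mcg/mL.
Before the 4th dose, 3 doses have been given. Superposition: Cmin = C₀·(f + f² + … + f^3).
≈ 9.252 × (0.1592 + 0.0253 + 0.0040) ≈ 9.252 × 0.1885 ≈ 1.744 mcg/mL.

1.7 mcg/mL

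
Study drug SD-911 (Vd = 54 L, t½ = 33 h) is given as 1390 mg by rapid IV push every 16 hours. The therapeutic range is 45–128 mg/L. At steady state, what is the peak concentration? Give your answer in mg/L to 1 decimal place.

90.2 mg/L

k = ln2/t½ = ln2/33 ≈ 0.021004 h⁻¹; fraction remaining f = e^(−kτ) = e^(−0.021004×16) ≈ 0.7146.
At steady state, accumulation factor R = 1/(1 − e^(−kτ)) ≈ 3.5039.
Single-dose peak C₀ = D/Vd = 1390/54 ≈ 25.741 mg/L.
Steady-state peak Cmax,ss = C₀·R ≈ 25.741 × 3.5039 ≈ 90.194 mg/L.
Peak 90.2 mg/L vs MTC 128 mg/L: below toxic threshold.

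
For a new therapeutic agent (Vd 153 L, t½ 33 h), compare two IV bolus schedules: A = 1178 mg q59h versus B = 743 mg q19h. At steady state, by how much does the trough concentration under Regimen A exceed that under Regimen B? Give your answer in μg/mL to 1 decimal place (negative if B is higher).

-6.8 μg/mL

Regimen A: f = (1/2)^(59/33) ≈ 0.2896; Cmin,ss = (1178/153)·f/(1−f) ≈ 3.139 μg/mL.
Regimen B: f = (1/2)^(19/33) ≈ 0.6709; Cmin,ss = (743/153)·f/(1−f) ≈ 9.900 μg/mL.
Difference ≈ 3.139 − 9.900 ≈ -6.761 μg/mL.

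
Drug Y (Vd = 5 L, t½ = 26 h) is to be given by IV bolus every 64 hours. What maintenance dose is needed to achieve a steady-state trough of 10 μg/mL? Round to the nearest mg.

τ/t½ = 64/26 ≈ 2.4615, so f = (1/2)^(64/26) ≈ 0.181553.
Cmin,ss = (D/Vd)·f/(1−f), so D = Cmin,ss·Vd·(1−f)/f.
D = 10 × 5 × (1−f)/f ≈ 10 × 5 × 4.50803 ≈ 225.40 mg.

225 mg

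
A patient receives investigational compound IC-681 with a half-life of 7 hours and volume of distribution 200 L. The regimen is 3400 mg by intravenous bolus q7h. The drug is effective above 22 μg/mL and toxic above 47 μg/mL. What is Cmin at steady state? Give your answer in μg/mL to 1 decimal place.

The dosing interval is 1 half-life, so f = 2^(−1) = 0.5.
At steady state, R = 1/(1 − 0.5) = 2/1.
Single-dose peak C₀ = D/Vd = 3400/200 = 17 μg/mL.
Steady-state peak Cmax,ss = C₀·R = 17 × 2/1 ≈ 34.000 μg/mL.
Steady-state trough Cmin,ss = Cmax,ss·f ≈ 34.000 × 0.5 ≈ 17.000 μg/mL.
Trough 17.0 μg/mL vs MEC 22 μg/mL: subtherapeutic.

17.0 μg/mL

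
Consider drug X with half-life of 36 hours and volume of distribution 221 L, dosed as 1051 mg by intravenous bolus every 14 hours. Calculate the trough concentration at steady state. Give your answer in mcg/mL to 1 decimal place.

15.4 mcg/mL

τ/t½ = 14/36 ≈ 0.38889, so fraction remaining f = (1/2)^(14/36) ≈ 0.7637.
Accumulation ratio R = 1/(1 − f) ≈ 1/0.2363 ≈ 4.2319.
Each bolus raises the concentration by D/Vd = 1051/221 ≈ 4.756 mcg/mL.
Cmax,ss = C₀/(1 − f) ≈ 4.756/0.2363 ≈ 20.127 mcg/mL.
Steady-state trough Cmin,ss = Cmax,ss·f ≈ 20.127 × 0.7637 ≈ 15.371 mcg/mL.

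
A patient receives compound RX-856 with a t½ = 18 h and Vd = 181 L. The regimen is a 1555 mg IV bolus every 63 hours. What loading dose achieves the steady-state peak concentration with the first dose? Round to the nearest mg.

f = (1/2)^(63/18) ≈ 0.088388; accumulation ratio R = 1/(1−f) ≈ 1.09696.
Loading dose to hit Cmax,ss on first dose: D_load = D_maint·R ≈ 1555 × 1.09696 ≈ 1705.77 mg.

1706 mg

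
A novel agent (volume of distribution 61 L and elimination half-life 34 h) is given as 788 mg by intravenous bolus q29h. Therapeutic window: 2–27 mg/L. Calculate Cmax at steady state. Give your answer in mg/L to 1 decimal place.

28.9 mg/L

τ/t½ = 29/34 ≈ 0.85294, so fraction remaining f = (1/2)^(29/34) ≈ 0.5537.
Accumulation ratio R = 1/(1 − f) ≈ 1/0.4463 ≈ 2.2406.
Each bolus raises the concentration by D/Vd = 788/61 ≈ 12.918 mg/L.
Steady-state peak Cmax,ss = C₀·R ≈ 12.918 × 2.2406 ≈ 28.944 mg/L.
Peak 28.9 mg/L vs MTC 27 mg/L: exceeds toxic threshold.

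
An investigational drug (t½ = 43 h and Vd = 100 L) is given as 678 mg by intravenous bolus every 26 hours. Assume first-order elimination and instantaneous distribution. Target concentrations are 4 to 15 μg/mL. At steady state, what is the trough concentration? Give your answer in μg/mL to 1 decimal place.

13.0 μg/mL

k = ln2/t½ = ln2/43 ≈ 0.016120 h⁻¹; fraction remaining f = e^(−kτ) = e^(−0.016120×26) ≈ 0.6576.
At steady state, accumulation factor R = 1/(1 − e^(−kτ)) ≈ 2.9206.
Each bolus raises the concentration by D/Vd = 678/100 ≈ 6.780 μg/mL.
Cmax,ss = C₀/(1 − f) ≈ 6.780/0.3424 ≈ 19.801 μg/mL.
Steady-state trough Cmin,ss = Cmax,ss·f ≈ 19.801 × 0.6576 ≈ 13.021 μg/mL.
Trough 13.0 μg/mL vs MEC 4 μg/mL: adequate.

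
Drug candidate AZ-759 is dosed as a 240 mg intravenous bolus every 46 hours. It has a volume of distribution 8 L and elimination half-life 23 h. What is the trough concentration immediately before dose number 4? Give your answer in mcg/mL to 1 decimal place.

9.8 mcg/mL

f = (1/2)^(τ/t½) = (1/2)^(46/23) ≈ 0.2500.
C₀ = D/Vd = 240/8 ≈ 30.000 mcg/mL.
Before the 4th dose, 3 doses have been given. Superposition: Cmin = C₀·(f + f² + … + f^3).
≈ 30.000 × (0.2500 + 0.0625 + 0.0156) ≈ 30.000 × 0.3281 ≈ 9.843 mcg/mL.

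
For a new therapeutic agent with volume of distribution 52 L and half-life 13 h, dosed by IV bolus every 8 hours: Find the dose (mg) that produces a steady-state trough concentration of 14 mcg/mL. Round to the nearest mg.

387 mg

τ/t½ = 8/13 ≈ 0.61538, so f = (1/2)^(8/13) ≈ 0.652756.
Cmin,ss = (D/Vd)·f/(1−f), so D = Cmin,ss·Vd·(1−f)/f.
D = 14 × 52 × (1−f)/f ≈ 14 × 52 × 0.53197 ≈ 387.27 mg.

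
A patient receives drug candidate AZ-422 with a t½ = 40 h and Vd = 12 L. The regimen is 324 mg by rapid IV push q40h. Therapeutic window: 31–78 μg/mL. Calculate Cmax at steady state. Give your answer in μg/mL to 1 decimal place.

The dosing interval is 1 half-life, so f = 2^(−1) = 0.5.
Accumulation ratio R = 1/(1 − f) = 1/0.5 = 2/1.
Single-dose peak C₀ = D/Vd = 324/12 = 27 μg/mL.
Steady-state peak Cmax,ss = C₀·R = 27 × 2/1 ≈ 54.000 μg/mL.
Peak 54.0 μg/mL vs MTC 78 μg/mL: below toxic threshold.

54.0 μg/mL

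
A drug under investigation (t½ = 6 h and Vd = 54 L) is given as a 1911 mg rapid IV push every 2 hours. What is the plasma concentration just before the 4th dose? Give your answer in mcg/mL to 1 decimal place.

f = (1/2)^(τ/t½) = (1/2)^(2/6) ≈ 0.7937.
C₀ = D/Vd = 1911/54 ≈ 35.389 mcg/mL.
Before the 4th dose, 3 doses have been given. Superposition: Cmin = C₀·(f + f² + … + f^3).
≈ 35.389 × (0.7937 + 0.6300 + 0.5000) ≈ 35.389 × 1.9237 ≈ 68.078 mcg/mL.

68.1 mcg/mL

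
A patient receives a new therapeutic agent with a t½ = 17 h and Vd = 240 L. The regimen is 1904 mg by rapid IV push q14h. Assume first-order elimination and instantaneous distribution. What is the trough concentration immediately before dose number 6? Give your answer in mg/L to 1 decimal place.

9.7 mg/L

f = (1/2)^(τ/t½) = (1/2)^(14/17) ≈ 0.5651.
C₀ = D/Vd = 1904/240 ≈ 7.933 mg/L.
Before the 6th dose, 5 doses have been given. Superposition: Cmin = C₀·(f + f² + … + f^5).
≈ 7.933 × (0.5651 + 0.3193 + 0.1805 + 0.1020 + 0.0576) ≈ 7.933 × 1.2245 ≈ 9.714 mg/L.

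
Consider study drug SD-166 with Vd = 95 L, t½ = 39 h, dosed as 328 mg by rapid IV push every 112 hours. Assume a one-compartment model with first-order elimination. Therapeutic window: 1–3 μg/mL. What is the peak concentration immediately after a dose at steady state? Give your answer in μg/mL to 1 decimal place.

4.0 μg/mL

τ/t½ = 112/39 ≈ 2.8718, so fraction remaining f = (1/2)^(112/39) ≈ 0.1366.
Accumulation ratio R = 1/(1 − f) ≈ 1/0.8634 ≈ 1.1582.
Single-dose peak C₀ = D/Vd = 328/95 ≈ 3.453 μg/mL.
Steady-state peak Cmax,ss = C₀·R ≈ 3.453 × 1.1582 ≈ 3.999 μg/mL.
Peak 4.0 μg/mL vs MTC 3 μg/mL: exceeds toxic threshold.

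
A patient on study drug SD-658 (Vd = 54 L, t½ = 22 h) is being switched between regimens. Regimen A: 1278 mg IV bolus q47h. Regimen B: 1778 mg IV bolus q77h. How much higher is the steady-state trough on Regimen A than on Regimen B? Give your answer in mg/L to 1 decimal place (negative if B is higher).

Regimen A: f = (1/2)^(47/22) ≈ 0.2275; Cmin,ss = (1278/54)·f/(1−f) ≈ 6.970 mg/L.
Regimen B: f = (1/2)^(77/22) ≈ 0.0884; Cmin,ss = (1778/54)·f/(1−f) ≈ 3.193 mg/L.
Difference ≈ 6.970 − 3.193 ≈ 3.777 mg/L.

3.8 mg/L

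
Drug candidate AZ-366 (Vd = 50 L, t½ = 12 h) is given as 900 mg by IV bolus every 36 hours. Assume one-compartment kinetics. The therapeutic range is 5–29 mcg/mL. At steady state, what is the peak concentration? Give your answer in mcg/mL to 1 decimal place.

τ = 36 h = 3 half-lives, so f = (1/2)^3 = 0.125.
Accumulation ratio R = 1/(1 − f) = 1/0.875 = 8/7.
Single-dose peak C₀ = D/Vd = 900/50 = 18 mcg/mL.
Steady-state peak Cmax,ss = C₀·R = 18 × 8/7 ≈ 20.571 mcg/mL.
Peak 20.6 mcg/mL vs MTC 29 mcg/mL: below toxic threshold.

20.6 mcg/mL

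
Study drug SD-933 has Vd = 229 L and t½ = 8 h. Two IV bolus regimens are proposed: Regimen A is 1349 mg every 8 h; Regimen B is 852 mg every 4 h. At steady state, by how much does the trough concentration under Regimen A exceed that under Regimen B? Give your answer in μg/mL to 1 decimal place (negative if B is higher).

Regimen A: f = (1/2)^(8/8) ≈ 0.5000; Cmin,ss = (1349/229)·f/(1−f) ≈ 5.891 μg/mL.
Regimen B: f = (1/2)^(4/8) ≈ 0.7071; Cmin,ss = (852/229)·f/(1−f) ≈ 8.982 μg/mL.
Difference ≈ 5.891 − 8.982 ≈ -3.091 μg/mL.

-3.1 μg/mL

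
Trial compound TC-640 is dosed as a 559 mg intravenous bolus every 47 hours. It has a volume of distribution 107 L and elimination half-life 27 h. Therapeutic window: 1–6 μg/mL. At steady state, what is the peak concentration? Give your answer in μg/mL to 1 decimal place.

7.5 μg/mL

k = ln2/t½ = ln2/27 ≈ 0.025672 h⁻¹; fraction remaining f = e^(−kτ) = e^(−0.025672×47) ≈ 0.2992.
At steady state, accumulation factor R = 1/(1 − e^(−kτ)) ≈ 1.4269.
Each bolus raises the concentration by D/Vd = 559/107 ≈ 5.224 μg/mL.
Steady-state peak Cmax,ss = C₀·R ≈ 5.224 × 1.4269 ≈ 7.454 μg/mL.
Peak 7.5 μg/mL vs MTC 6 μg/mL: exceeds toxic threshold.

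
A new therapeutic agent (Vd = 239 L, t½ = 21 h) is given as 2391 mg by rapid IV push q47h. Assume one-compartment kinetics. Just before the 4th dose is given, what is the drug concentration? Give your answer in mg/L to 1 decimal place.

2.7 mg/L

f = (1/2)^(τ/t½) = (1/2)^(47/21) ≈ 0.2120.
C₀ = D/Vd = 2391/239 ≈ 10.004 mg/L.
Before the 4th dose, 3 doses have been given. Superposition: Cmin = C₀·(f + f² + … + f^3).
≈ 10.004 × (0.2120 + 0.0449 + 0.0095) ≈ 10.004 × 0.2664 ≈ 2.665 mg/L.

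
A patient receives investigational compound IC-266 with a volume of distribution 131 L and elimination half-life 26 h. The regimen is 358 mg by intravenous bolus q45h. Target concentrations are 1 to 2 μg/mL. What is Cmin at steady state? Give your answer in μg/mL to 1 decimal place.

Over one 45-h interval, 45/26 ≈ 1.7308 half-lives elapse, leaving f ≈ 0.3013 of each dose.
Single-dose peak C₀ = D/Vd = 358/131 ≈ 2.733 μg/mL.
Steady-state trough Cmin,ss = C₀·f/(1−f) ≈ 2.733 × 0.3013/0.6987 ≈ 1.179 μg/mL.
Trough 1.2 μg/mL vs MEC 1 μg/mL: adequate.

1.2 μg/mL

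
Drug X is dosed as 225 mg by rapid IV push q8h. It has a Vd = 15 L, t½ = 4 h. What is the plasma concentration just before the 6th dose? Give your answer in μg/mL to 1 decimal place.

5.0 μg/mL

f = (1/2)^(τ/t½) = (1/2)^(8/4) ≈ 0.2500.
C₀ = D/Vd = 225/15 ≈ 15.000 μg/mL.
Before the 6th dose, 5 doses have been given. Superposition: Cmin = C₀·(f + f² + … + f^5).
≈ 15.000 × (0.2500 + 0.0625 + 0.0156 + 0.0039 + 0.0010) ≈ 15.000 × 0.3330 ≈ 4.995 μg/mL.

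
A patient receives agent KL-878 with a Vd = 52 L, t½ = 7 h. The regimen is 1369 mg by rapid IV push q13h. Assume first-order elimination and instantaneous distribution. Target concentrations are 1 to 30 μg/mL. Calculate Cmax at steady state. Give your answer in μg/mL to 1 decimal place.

k = ln2/t½ = ln2/7 ≈ 0.099021 h⁻¹; fraction remaining f = e^(−kτ) = e^(−0.099021×13) ≈ 0.2760.
At steady state, accumulation factor R = 1/(1 − e^(−kτ)) ≈ 1.3812.
Each bolus raises the concentration by D/Vd = 1369/52 ≈ 26.327 μg/mL.
Cmax,ss = C₀/(1 − f) ≈ 26.327/0.7240 ≈ 36.363 μg/mL.
Peak 36.4 μg/mL vs MTC 30 μg/mL: exceeds toxic threshold.

36.4 μg/mL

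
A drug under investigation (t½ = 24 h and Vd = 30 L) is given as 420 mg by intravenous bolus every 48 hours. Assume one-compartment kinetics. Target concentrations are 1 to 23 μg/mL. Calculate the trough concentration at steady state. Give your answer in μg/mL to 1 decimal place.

4.7 μg/mL

The dosing interval is 2 half-lives, so f = 2^(−2) = 0.25.
At steady state, R = 1/(1 − 0.25) = 4/3.
Single-dose peak C₀ = D/Vd = 420/30 = 14 μg/mL.
Steady-state peak Cmax,ss = C₀·R = 14 × 4/3 ≈ 18.667 μg/mL.
Steady-state trough Cmin,ss = Cmax,ss·f ≈ 18.667 × 0.25 ≈ 4.667 μg/mL.
Trough 4.7 μg/mL vs MEC 1 μg/mL: adequate.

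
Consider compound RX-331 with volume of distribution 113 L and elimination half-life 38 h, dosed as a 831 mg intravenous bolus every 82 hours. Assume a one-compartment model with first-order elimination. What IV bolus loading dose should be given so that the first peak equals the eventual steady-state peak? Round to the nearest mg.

1071 mg

f = (1/2)^(82/38) ≈ 0.224083; accumulation ratio R = 1/(1−f) ≈ 1.28880.
Loading dose to hit Cmax,ss on first dose: D_load = D_maint·R ≈ 831 × 1.28880 ≈ 1070.99 mg.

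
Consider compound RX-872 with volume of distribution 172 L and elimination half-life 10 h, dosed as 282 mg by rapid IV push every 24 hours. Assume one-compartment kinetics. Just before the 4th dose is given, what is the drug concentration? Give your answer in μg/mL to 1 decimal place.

f = (1/2)^(τ/t½) = (1/2)^(24/10) ≈ 0.1895.
C₀ = D/Vd = 282/172 ≈ 1.640 μg/mL.
Before the 4th dose, 3 doses have been given. Superposition: Cmin = C₀·(f + f² + … + f^3).
≈ 1.640 × (0.1895 + 0.0359 + 0.0068) ≈ 1.640 × 0.2322 ≈ 0.381 μg/mL.

0.4 μg/mL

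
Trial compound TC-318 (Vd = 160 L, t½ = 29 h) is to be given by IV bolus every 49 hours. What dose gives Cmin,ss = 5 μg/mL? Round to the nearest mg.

1781 mg

τ/t½ = 49/29 ≈ 1.6897, so f = (1/2)^(49/29) ≈ 0.310001.
Cmin,ss = (D/Vd)·f/(1−f), so D = Cmin,ss·Vd·(1−f)/f.
D = 5 × 160 × (1−f)/f ≈ 5 × 160 × 2.22580 ≈ 1780.64 mg.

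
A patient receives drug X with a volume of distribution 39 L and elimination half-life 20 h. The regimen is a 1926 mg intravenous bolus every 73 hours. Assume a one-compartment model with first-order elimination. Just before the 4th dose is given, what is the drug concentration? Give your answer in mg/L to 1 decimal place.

4.3 mg/L

f = (1/2)^(τ/t½) = (1/2)^(73/20) ≈ 0.0797.
C₀ = D/Vd = 1926/39 ≈ 49.385 mg/L.
Before the 4th dose, 3 doses have been given. Superposition: Cmin = C₀·(f + f² + … + f^3).
≈ 49.385 × (0.0797 + 0.0064 + 0.0005) ≈ 49.385 × 0.0866 ≈ 4.277 mg/L.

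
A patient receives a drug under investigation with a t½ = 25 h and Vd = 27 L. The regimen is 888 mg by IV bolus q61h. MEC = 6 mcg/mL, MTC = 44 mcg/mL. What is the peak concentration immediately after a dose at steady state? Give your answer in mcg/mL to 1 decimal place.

τ/t½ = 61/25 ≈ 2.44, so fraction remaining f = (1/2)^(61/25) ≈ 0.1843.
Accumulation ratio R = 1/(1 − f) ≈ 1/0.8157 ≈ 1.2259.
Each bolus raises the concentration by D/Vd = 888/27 ≈ 32.889 mcg/mL.
Cmax,ss = C₀/(1 − f) ≈ 32.889/0.8157 ≈ 40.320 mcg/mL.
Peak 40.3 mcg/mL vs MTC 44 mcg/mL: below toxic threshold.

40.3 mcg/mL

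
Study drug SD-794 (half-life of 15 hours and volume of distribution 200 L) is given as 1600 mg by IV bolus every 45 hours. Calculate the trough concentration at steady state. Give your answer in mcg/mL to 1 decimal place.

The dosing interval is 3 half-lives, so f = 2^(−3) = 0.125.
At steady state, R = 1/(1 − 0.125) = 8/7.
Single-dose peak C₀ = D/Vd = 1600/200 = 8 mcg/mL.
Steady-state peak Cmax,ss = C₀·R = 8 × 8/7 ≈ 9.143 mcg/mL.
Steady-state trough Cmin,ss = Cmax,ss·f ≈ 9.143 × 0.125 ≈ 1.143 mcg/mL.

1.1 mcg/mL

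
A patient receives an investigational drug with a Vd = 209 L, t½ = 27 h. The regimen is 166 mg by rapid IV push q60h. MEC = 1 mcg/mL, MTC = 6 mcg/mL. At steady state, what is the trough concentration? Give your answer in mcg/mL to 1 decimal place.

0.2 mcg/mL

τ/t½ = 60/27 ≈ 2.2222, so fraction remaining f = (1/2)^(60/27) ≈ 0.2143.
Each bolus raises the concentration by D/Vd = 166/209 ≈ 0.794 mcg/mL.
Steady-state trough Cmin,ss = C₀·f/(1−f) ≈ 0.794 × 0.2143/0.7857 ≈ 0.217 mcg/mL.
Trough 0.2 mcg/mL vs MEC 1 mcg/mL: subtherapeutic.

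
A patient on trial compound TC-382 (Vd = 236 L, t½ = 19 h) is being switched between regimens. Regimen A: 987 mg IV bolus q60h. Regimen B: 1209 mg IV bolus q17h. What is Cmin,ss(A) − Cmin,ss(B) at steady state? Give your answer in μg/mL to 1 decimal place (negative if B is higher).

Regimen A: f = (1/2)^(60/19) ≈ 0.1120; Cmin,ss = (987/236)·f/(1−f) ≈ 0.527 μg/mL.
Regimen B: f = (1/2)^(17/19) ≈ 0.5378; Cmin,ss = (1209/236)·f/(1−f) ≈ 5.961 μg/mL.
Difference ≈ 0.527 − 5.961 ≈ -5.434 μg/mL.

-5.4 μg/mL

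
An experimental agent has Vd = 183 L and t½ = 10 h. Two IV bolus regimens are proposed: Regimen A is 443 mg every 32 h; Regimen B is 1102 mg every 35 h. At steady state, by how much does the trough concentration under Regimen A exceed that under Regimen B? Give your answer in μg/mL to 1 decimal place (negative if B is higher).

-0.3 μg/mL

Regimen A: f = (1/2)^(32/10) ≈ 0.1088; Cmin,ss = (443/183)·f/(1−f) ≈ 0.296 μg/mL.
Regimen B: f = (1/2)^(35/10) ≈ 0.0884; Cmin,ss = (1102/183)·f/(1−f) ≈ 0.584 μg/mL.
Difference ≈ 0.296 − 0.584 ≈ -0.288 μg/mL.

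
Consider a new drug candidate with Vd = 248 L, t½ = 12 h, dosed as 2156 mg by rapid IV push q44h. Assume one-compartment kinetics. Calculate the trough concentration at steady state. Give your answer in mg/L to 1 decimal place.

0.7 mg/L

Over one 44-h interval, 44/12 ≈ 3.6667 half-lives elapse, leaving f ≈ 0.0787 of each dose.
Accumulation ratio R = 1/(1 − f) ≈ 1/0.9213 ≈ 1.0854.
Single-dose peak C₀ = D/Vd = 2156/248 ≈ 8.694 mg/L.
Steady-state peak Cmax,ss = C₀·R ≈ 8.694 × 1.0854 ≈ 9.436 mg/L.
One interval later, Cmin,ss = Cmax,ss·e^(−kτ) ≈ 9.436 × 0.0787 ≈ 0.743 mg/L.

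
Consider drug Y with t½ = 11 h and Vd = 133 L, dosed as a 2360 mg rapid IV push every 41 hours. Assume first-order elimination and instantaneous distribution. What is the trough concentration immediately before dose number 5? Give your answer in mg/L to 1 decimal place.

f = (1/2)^(τ/t½) = (1/2)^(41/11) ≈ 0.0755.
C₀ = D/Vd = 2360/133 ≈ 17.744 mg/L.
Before the 5th dose, 4 doses have been given. Superposition: Cmin = C₀·(f + f² + … + f^4).
≈ 17.744 × (0.0755 + 0.0057 + 0.0004 + 0.0000) ≈ 17.744 × 0.0816 ≈ 1.448 mg/L.

1.4 mg/L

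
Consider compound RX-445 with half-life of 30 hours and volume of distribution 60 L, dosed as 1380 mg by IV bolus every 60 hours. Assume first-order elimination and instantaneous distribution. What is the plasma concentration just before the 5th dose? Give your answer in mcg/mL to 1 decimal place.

f = (1/2)^(τ/t½) = (1/2)^(60/30) ≈ 0.2500.
C₀ = D/Vd = 1380/60 ≈ 23.000 mcg/mL.
Before the 5th dose, 4 doses have been given. Superposition: Cmin = C₀·(f + f² + … + f^4).
≈ 23.000 × (0.2500 + 0.0625 + 0.0156 + 0.0039) ≈ 23.000 × 0.3320 ≈ 7.636 mcg/mL.

7.6 mcg/mL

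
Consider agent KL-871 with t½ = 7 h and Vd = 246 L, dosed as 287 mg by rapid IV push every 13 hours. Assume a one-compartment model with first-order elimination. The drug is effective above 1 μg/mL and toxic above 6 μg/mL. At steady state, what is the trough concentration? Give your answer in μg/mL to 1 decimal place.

0.4 μg/mL

k = ln2/t½ = ln2/7 ≈ 0.099021 h⁻¹; fraction remaining f = e^(−kτ) = e^(−0.099021×13) ≈ 0.2760.
Accumulation ratio R = 1/(1 − f) ≈ 1/0.7240 ≈ 1.3812.
Each bolus raises the concentration by D/Vd = 287/246 ≈ 1.167 μg/mL.
Cmax,ss = C₀/(1 − f) ≈ 1.167/0.7240 ≈ 1.612 μg/mL.
Steady-state trough Cmin,ss = Cmax,ss·f ≈ 1.612 × 0.2760 ≈ 0.445 μg/mL.
Trough 0.4 μg/mL vs MEC 1 μg/mL: subtherapeutic.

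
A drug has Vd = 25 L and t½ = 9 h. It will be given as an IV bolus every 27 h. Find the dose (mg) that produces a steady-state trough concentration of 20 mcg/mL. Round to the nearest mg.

3500 mg

τ/t½ = 27/9 ≈ 3, so f = (1/2)^(27/9) ≈ 0.125000.
Cmin,ss = (D/Vd)·f/(1−f), so D = Cmin,ss·Vd·(1−f)/f.
D = 20 × 25 × (1−f)/f ≈ 20 × 25 × 7.00000 ≈ 3500.00 mg.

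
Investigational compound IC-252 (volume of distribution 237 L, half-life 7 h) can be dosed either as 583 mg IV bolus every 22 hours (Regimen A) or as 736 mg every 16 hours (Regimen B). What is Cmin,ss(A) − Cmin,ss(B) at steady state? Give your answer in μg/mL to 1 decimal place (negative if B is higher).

-0.5 μg/mL

Regimen A: f = (1/2)^(22/7) ≈ 0.1132; Cmin,ss = (583/237)·f/(1−f) ≈ 0.314 μg/mL.
Regimen B: f = (1/2)^(16/7) ≈ 0.2051; Cmin,ss = (736/237)·f/(1−f) ≈ 0.801 μg/mL.
Difference ≈ 0.314 − 0.801 ≈ -0.487 μg/mL.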